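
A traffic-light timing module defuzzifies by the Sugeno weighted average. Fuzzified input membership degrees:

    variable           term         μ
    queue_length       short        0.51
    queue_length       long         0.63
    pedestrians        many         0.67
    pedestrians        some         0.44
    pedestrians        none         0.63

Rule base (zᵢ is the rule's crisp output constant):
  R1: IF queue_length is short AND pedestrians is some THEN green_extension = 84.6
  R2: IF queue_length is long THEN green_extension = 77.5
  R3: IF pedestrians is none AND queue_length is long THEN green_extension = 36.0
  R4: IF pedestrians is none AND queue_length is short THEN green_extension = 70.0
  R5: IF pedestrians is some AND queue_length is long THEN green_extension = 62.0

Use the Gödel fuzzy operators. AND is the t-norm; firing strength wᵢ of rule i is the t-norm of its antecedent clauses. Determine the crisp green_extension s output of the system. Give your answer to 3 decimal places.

64.796

R1 (z=84.6): short=0.51, some=0.44; AND[min(a, b)] → w = 0.44
R2 (z=77.5): long=0.63 → w = 0.63
R3 (z=36.0): none=0.63, long=0.63; AND[min(a, b)] → w = 0.63
R4 (z=70.0): none=0.63, short=0.51; AND[min(a, b)] → w = 0.51
R5 (z=62.0): some=0.44, long=0.63; AND[min(a, b)] → w = 0.44
Weighted average = (0.44·84.6 + 0.63·77.5 + 0.63·36.0 + 0.51·70.0 + 0.44·62.0) / (0.44 + 0.63 + 0.63 + 0.51 + 0.44)
  = 171.7090 / 2.6500 = 64.796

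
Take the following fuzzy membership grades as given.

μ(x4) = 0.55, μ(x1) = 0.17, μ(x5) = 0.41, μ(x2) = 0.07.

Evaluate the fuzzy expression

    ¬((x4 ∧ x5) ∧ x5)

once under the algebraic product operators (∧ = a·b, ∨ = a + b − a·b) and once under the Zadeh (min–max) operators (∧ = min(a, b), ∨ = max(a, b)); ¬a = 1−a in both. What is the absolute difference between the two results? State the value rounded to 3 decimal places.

0.318

Under algebraic product:
  x4 ∧ x5 = a·b on (0.5500, 0.4100) = 0.2255
  (x4 ∧ x5) ∧ x5 = a·b on (0.2255, 0.4100) = 0.0925
  ¬((x4 ∧ x5) ∧ x5) = 1 − 0.0925 = 0.9075
  → value = 0.9075
Under Zadeh (min–max):
  x4 ∧ x5 = min(a, b) on (0.55, 0.41) = 0.41
  (x4 ∧ x5) ∧ x5 = min(a, b) on (0.41, 0.41) = 0.41
  ¬((x4 ∧ x5) ∧ x5) = 1 − 0.41 = 0.59
  → value = 0.5900
|0.9075 − 0.5900| = 0.318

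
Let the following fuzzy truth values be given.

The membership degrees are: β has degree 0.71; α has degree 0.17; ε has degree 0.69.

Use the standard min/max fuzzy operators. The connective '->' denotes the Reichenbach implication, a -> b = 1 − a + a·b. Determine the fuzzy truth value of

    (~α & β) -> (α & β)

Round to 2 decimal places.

~α = 1 − 0.17 = 0.83
~α & β = min(a, b) on (0.83, 0.71) = 0.71
α & β = min(a, b) on (0.17, 0.71) = 0.17
(~α & β) -> (α & β)  [Reichenbach: 1 − a + a·b] with a=0.71, b=0.17 → 0.41

0.41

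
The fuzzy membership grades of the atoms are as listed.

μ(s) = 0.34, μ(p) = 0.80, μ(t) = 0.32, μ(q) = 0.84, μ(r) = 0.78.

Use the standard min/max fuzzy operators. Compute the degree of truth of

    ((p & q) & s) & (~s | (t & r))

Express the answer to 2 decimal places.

0.34

p & q = min(a, b) on (0.80, 0.84) = 0.80
(p & q) & s = min(a, b) on (0.80, 0.34) = 0.34
~s = 1 − 0.34 = 0.66
t & r = min(a, b) on (0.32, 0.78) = 0.32
~s | (t & r) = max(a, b) on (0.66, 0.32) = 0.66
((p & q) & s) & (~s | (t & r)) = min(a, b) on (0.34, 0.66) = 0.34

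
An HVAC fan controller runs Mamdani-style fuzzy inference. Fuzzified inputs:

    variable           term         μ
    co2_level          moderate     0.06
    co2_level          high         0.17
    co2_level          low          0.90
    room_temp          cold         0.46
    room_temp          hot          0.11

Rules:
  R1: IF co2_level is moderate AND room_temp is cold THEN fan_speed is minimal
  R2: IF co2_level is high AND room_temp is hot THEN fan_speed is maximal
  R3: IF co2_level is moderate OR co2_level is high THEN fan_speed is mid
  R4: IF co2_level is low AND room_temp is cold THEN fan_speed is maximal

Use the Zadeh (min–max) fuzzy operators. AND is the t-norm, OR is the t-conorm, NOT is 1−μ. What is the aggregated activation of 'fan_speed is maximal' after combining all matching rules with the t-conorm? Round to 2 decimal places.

0.46

R1: moderate=0.06, cold=0.46; AND[min(a, b)] → w = 0.06
R2: high=0.17, hot=0.11; AND[min(a, b)] → w = 0.11
R3: moderate=0.06, high=0.17; OR[max(a, b)] → w = 0.17
R4: low=0.90, cold=0.46; AND[min(a, b)] → w = 0.46
Rules with consequent 'maximal': {R2, R4} → strengths 0.11, 0.46
Aggregate via t-conorm [max(a, b)]: 0.46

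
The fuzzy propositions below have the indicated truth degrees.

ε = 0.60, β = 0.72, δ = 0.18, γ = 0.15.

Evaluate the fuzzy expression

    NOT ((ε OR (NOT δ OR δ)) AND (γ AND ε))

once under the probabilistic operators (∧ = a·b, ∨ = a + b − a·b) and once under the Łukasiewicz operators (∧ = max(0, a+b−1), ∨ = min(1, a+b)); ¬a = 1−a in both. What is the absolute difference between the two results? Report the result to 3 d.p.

0.085

Under probabilistic:
  NOT δ = 1 − 0.1800 = 0.8200
  NOT δ OR δ = a + b − a·b on (0.8200, 0.1800) = 0.8524
  ε OR (NOT δ OR δ) = a + b − a·b on (0.6000, 0.8524) = 0.9410
  γ AND ε = a·b on (0.1500, 0.6000) = 0.0900
  (ε OR (NOT δ OR δ)) AND (γ AND ε) = a·b on (0.9410, 0.0900) = 0.0847
  NOT ((ε OR (NOT δ OR δ)) AND (γ AND ε)) = 1 − 0.0847 = 0.9153
  → value = 0.9153
Under Łukasiewicz:
  NOT δ = 1 − 0.18 = 0.82
  NOT δ OR δ = min(1, a+b) on (0.82, 0.18) = 1.00
  ε OR (NOT δ OR δ) = min(1, a+b) on (0.60, 1.00) = 1.00
  γ AND ε = max(0, a+b−1) on (0.15, 0.60) = 0.00
  (ε OR (NOT δ OR δ)) AND (γ AND ε) = max(0, a+b−1) on (1.00, 0.00) = 0.00
  NOT ((ε OR (NOT δ OR δ)) AND (γ AND ε)) = 1 − 0.00 = 1.00
  → value = 1.0000
|0.9153 − 1.0000| = 0.085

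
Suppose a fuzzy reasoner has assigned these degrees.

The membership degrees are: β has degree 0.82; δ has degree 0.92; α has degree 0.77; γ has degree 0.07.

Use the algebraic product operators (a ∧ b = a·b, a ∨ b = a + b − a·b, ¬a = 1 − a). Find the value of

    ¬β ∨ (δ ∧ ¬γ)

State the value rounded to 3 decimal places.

¬β = 1 − 0.8200 = 0.1800
¬γ = 1 − 0.0700 = 0.9300
δ ∧ ¬γ = a·b on (0.9200, 0.9300) = 0.8556
¬β ∨ (δ ∧ ¬γ) = a + b − a·b on (0.1800, 0.8556) = 0.8816

0.882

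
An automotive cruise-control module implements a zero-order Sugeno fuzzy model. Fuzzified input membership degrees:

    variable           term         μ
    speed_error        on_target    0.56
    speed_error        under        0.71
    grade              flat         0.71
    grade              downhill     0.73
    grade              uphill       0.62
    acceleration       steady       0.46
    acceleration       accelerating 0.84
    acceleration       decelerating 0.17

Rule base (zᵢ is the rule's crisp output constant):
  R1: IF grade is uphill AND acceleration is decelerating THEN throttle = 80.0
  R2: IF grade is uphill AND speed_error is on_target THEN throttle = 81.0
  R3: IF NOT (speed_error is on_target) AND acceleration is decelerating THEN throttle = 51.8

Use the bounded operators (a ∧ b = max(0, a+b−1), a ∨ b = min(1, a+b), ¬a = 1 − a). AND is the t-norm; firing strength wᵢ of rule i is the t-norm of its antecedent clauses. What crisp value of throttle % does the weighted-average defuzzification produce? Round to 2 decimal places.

81.00

R1 (z=80.0): uphill=0.62, decelerating=0.17; AND[max(0, a+b−1)] → w = 0.00
R2 (z=81.0): uphill=0.62, on_target=0.56; AND[max(0, a+b−1)] → w = 0.18
R3 (z=51.8): ¬on_target=1−0.56=0.44, decelerating=0.17; AND[max(0, a+b−1)] → w = 0.00
Weighted average = (0.00·80.0 + 0.18·81.0 + 0.00·51.8) / (0.00 + 0.18 + 0.00)
  = 14.5800 / 0.1800 = 81.00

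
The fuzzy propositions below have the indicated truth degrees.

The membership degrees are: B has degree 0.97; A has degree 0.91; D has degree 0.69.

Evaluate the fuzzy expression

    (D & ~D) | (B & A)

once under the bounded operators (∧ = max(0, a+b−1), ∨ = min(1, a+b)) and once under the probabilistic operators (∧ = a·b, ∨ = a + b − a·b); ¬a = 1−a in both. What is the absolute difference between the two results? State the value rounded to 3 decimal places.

Under bounded:
  ~D = 1 − 0.69 = 0.31
  D & ~D = max(0, a+b−1) on (0.69, 0.31) = 0.00
  B & A = max(0, a+b−1) on (0.97, 0.91) = 0.88
  (D & ~D) | (B & A) = min(1, a+b) on (0.00, 0.88) = 0.88
  → value = 0.8800
Under probabilistic:
  ~D = 1 − 0.6900 = 0.3100
  D & ~D = a·b on (0.6900, 0.3100) = 0.2139
  B & A = a·b on (0.9700, 0.9100) = 0.8827
  (D & ~D) | (B & A) = a + b − a·b on (0.2139, 0.8827) = 0.9078
  → value = 0.9078
|0.8800 − 0.9078| = 0.028

0.028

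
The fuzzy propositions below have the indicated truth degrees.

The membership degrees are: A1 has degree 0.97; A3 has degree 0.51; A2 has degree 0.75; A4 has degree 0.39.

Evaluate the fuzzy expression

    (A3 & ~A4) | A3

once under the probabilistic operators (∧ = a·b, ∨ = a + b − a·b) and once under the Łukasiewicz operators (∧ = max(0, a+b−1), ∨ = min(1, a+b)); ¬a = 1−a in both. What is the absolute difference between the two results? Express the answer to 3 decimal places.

Under probabilistic:
  ~A4 = 1 − 0.3900 = 0.6100
  A3 & ~A4 = a·b on (0.5100, 0.6100) = 0.3111
  (A3 & ~A4) | A3 = a + b − a·b on (0.3111, 0.5100) = 0.6624
  → value = 0.6624
Under Łukasiewicz:
  ~A4 = 1 − 0.39 = 0.61
  A3 & ~A4 = max(0, a+b−1) on (0.51, 0.61) = 0.12
  (A3 & ~A4) | A3 = min(1, a+b) on (0.12, 0.51) = 0.63
  → value = 0.6300
|0.6624 − 0.6300| = 0.032

0.032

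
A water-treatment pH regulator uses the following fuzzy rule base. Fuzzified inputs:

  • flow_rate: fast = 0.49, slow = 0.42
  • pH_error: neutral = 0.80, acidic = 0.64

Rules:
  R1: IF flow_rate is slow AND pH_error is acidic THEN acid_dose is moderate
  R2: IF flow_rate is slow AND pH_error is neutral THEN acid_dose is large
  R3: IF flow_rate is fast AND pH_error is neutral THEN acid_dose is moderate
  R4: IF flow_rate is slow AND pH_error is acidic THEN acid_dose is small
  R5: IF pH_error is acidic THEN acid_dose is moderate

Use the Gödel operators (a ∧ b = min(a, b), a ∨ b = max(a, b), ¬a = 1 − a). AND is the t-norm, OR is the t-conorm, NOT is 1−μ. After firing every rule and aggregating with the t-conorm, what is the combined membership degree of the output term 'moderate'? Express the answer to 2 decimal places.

R1: slow=0.42, acidic=0.64; AND[min(a, b)] → w = 0.42
R2: slow=0.42, neutral=0.80; AND[min(a, b)] → w = 0.42
R3: fast=0.49, neutral=0.80; AND[min(a, b)] → w = 0.49
R4: slow=0.42, acidic=0.64; AND[min(a, b)] → w = 0.42
R5: acidic=0.64 → w = 0.64
Rules with consequent 'moderate': {R1, R3, R5} → strengths 0.42, 0.49, 0.64
Aggregate via t-conorm [max(a, b)]: 0.64

0.64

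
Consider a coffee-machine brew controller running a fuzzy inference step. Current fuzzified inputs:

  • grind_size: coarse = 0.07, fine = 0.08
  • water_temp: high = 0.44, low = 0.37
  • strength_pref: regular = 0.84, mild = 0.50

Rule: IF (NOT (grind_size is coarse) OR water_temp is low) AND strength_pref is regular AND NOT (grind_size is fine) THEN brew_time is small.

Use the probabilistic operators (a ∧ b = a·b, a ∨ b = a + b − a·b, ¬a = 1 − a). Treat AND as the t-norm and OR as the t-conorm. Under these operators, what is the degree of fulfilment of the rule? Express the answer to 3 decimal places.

0.739

firing strength: (¬coarse=1−0.07=0.93 OR low=0.37) = 0.9559; AND[a·b] with regular=0.84, ¬fine=1−0.08=0.92 → w = 0.7387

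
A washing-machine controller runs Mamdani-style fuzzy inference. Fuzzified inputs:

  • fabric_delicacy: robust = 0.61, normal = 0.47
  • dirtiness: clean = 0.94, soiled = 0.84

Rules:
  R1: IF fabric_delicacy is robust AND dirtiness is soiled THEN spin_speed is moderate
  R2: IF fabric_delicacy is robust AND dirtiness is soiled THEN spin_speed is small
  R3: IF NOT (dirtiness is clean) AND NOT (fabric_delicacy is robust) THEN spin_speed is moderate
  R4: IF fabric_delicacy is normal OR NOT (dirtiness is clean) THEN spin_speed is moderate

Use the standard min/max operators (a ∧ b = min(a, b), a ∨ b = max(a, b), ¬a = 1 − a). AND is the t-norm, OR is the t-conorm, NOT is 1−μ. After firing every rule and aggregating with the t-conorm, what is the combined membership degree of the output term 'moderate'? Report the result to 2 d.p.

R1: robust=0.61, soiled=0.84; AND[min(a, b)] → w = 0.61
R2: robust=0.61, soiled=0.84; AND[min(a, b)] → w = 0.61
R3: ¬clean=1−0.94=0.06, ¬robust=1−0.61=0.39; AND[min(a, b)] → w = 0.06
R4: normal=0.47, ¬clean=1−0.94=0.06; OR[max(a, b)] → w = 0.47
Rules with consequent 'moderate': {R1, R3, R4} → strengths 0.61, 0.06, 0.47
Aggregate via t-conorm [max(a, b)]: 0.61

0.61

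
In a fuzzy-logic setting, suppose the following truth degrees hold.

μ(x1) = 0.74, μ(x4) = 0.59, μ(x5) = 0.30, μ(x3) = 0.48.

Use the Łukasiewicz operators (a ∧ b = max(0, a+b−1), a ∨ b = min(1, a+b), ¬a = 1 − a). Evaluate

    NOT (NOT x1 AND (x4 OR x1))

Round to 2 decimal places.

NOT x1 = 1 − 0.74 = 0.26
x4 OR x1 = min(1, a+b) on (0.59, 0.74) = 1.00
NOT x1 AND (x4 OR x1) = max(0, a+b−1) on (0.26, 1.00) = 0.26
NOT (NOT x1 AND (x4 OR x1)) = 1 − 0.26 = 0.74

0.74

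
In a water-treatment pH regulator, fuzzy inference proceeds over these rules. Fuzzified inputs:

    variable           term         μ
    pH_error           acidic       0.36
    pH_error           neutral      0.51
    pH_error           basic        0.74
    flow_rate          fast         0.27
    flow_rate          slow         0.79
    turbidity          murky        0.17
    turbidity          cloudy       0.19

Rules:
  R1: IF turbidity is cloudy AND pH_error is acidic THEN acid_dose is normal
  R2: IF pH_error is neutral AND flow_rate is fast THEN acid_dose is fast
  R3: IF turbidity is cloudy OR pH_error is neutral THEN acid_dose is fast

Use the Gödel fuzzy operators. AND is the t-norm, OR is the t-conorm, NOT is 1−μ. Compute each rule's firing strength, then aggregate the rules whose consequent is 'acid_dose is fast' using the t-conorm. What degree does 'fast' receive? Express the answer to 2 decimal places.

R1: cloudy=0.19, acidic=0.36; AND[min(a, b)] → w = 0.19
R2: neutral=0.51, fast=0.27; AND[min(a, b)] → w = 0.27
R3: cloudy=0.19, neutral=0.51; OR[max(a, b)] → w = 0.51
Rules with consequent 'fast': {R2, R3} → strengths 0.27, 0.51
Aggregate via t-conorm [max(a, b)]: 0.51

0.51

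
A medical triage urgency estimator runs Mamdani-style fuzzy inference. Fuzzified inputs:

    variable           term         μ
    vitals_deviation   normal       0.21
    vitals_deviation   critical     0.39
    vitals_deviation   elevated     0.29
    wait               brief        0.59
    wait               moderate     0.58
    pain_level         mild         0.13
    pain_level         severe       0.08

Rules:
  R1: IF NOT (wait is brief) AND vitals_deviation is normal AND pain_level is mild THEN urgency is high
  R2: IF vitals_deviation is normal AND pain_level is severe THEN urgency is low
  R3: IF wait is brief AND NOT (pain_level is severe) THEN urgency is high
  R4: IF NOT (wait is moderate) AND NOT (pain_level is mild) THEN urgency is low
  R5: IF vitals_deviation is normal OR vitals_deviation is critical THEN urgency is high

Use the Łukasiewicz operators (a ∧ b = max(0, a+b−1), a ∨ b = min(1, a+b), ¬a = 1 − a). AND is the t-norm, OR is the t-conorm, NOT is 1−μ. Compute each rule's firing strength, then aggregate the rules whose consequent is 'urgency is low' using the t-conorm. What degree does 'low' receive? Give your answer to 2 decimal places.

0.29

R1: ¬brief=1−0.59=0.41, normal=0.21, mild=0.13; AND[max(0, a+b−1)] → w = 0.00
R2: normal=0.21, severe=0.08; AND[max(0, a+b−1)] → w = 0.00
R3: brief=0.59, ¬severe=1−0.08=0.92; AND[max(0, a+b−1)] → w = 0.51
R4: ¬moderate=1−0.58=0.42, ¬mild=1−0.13=0.87; AND[max(0, a+b−1)] → w = 0.29
R5: normal=0.21, critical=0.39; OR[min(1, a+b)] → w = 0.60
Rules with consequent 'low': {R2, R4} → strengths 0.00, 0.29
Aggregate via t-conorm [min(1, a+b)]: 0.29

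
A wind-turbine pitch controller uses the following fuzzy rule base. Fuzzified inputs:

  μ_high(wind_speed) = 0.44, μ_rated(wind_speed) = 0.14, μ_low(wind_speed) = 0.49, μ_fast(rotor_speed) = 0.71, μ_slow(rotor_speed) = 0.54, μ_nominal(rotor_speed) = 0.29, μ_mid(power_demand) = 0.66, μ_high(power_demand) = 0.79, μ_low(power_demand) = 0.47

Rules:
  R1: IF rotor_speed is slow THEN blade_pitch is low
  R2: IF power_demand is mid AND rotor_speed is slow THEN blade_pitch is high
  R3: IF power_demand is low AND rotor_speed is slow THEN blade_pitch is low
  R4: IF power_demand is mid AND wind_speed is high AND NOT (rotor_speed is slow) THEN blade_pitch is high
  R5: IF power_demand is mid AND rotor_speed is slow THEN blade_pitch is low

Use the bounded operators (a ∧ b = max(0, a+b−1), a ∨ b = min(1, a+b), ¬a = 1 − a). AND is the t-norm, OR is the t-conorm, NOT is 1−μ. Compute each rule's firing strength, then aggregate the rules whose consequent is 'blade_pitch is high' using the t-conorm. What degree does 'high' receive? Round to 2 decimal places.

0.20

R1: slow=0.54 → w = 0.54
R2: mid=0.66, slow=0.54; AND[max(0, a+b−1)] → w = 0.20
R3: low=0.47, slow=0.54; AND[max(0, a+b−1)] → w = 0.01
R4: mid=0.66, high=0.44, ¬slow=1−0.54=0.46; AND[max(0, a+b−1)] → w = 0.00
R5: mid=0.66, slow=0.54; AND[max(0, a+b−1)] → w = 0.20
Rules with consequent 'high': {R2, R4} → strengths 0.20, 0.00
Aggregate via t-conorm [min(1, a+b)]: 0.20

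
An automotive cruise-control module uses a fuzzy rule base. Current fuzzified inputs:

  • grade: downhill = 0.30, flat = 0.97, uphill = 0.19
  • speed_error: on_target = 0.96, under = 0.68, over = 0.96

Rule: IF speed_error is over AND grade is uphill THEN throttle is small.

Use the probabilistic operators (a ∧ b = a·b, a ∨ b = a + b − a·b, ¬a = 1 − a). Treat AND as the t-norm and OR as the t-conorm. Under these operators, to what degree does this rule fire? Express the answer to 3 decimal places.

0.182

firing strength: over=0.96, uphill=0.19; AND[a·b] → w = 0.1824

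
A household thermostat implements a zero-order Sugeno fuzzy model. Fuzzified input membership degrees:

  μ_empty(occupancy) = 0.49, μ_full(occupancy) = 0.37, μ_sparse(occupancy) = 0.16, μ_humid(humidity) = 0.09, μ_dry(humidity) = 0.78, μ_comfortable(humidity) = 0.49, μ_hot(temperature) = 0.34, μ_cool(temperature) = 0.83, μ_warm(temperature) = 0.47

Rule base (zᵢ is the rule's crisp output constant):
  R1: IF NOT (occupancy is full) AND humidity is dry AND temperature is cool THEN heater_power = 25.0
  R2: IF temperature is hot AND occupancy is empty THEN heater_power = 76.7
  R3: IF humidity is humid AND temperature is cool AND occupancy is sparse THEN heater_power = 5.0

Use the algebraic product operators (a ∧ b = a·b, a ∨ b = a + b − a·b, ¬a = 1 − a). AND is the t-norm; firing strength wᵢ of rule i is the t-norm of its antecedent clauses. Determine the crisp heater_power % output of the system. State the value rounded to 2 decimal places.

39.28

R1 (z=25.0): ¬full=1−0.37=0.63, dry=0.78, cool=0.83; AND[a·b] → w = 0.4079
R2 (z=76.7): hot=0.34, empty=0.49; AND[a·b] → w = 0.1666
R3 (z=5.0): humid=0.09, cool=0.83, sparse=0.16; AND[a·b] → w = 0.0120
Weighted average = (0.4079·25.0 + 0.1666·76.7 + 0.0120·5.0) / (0.4079 + 0.1666 + 0.0120)
  = 23.0345 / 0.5864 = 39.28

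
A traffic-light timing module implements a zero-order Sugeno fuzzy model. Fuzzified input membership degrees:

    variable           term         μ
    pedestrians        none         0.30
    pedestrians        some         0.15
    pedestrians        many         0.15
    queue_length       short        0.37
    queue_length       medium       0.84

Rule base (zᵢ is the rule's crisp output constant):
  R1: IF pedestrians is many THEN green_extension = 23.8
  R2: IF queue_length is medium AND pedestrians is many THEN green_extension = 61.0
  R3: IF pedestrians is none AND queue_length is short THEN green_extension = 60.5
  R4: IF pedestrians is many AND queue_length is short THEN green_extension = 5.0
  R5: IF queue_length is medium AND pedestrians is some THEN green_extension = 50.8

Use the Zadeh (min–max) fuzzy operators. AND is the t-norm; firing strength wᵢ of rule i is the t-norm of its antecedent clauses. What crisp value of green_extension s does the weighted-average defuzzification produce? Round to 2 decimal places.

R1 (z=23.8): many=0.15 → w = 0.15
R2 (z=61.0): medium=0.84, many=0.15; AND[min(a, b)] → w = 0.15
R3 (z=60.5): none=0.30, short=0.37; AND[min(a, b)] → w = 0.30
R4 (z=5.0): many=0.15, short=0.37; AND[min(a, b)] → w = 0.15
R5 (z=50.8): medium=0.84, some=0.15; AND[min(a, b)] → w = 0.15
Weighted average = (0.15·23.8 + 0.15·61.0 + 0.30·60.5 + 0.15·5.0 + 0.15·50.8) / (0.15 + 0.15 + 0.30 + 0.15 + 0.15)
  = 39.2400 / 0.9000 = 43.60

43.60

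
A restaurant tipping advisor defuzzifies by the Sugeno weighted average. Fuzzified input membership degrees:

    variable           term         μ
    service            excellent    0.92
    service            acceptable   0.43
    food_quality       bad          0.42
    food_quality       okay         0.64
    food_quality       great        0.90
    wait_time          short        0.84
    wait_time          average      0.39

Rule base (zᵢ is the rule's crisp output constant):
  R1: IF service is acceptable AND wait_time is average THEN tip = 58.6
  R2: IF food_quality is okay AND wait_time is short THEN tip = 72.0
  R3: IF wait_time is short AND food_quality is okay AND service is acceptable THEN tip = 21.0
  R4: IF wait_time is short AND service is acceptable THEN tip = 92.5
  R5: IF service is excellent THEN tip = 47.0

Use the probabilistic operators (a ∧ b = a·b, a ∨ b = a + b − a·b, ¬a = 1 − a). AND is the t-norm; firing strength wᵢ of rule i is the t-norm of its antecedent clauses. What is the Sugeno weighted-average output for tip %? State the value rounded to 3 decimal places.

R1 (z=58.6): acceptable=0.43, average=0.39; AND[a·b] → w = 0.1677
R2 (z=72.0): okay=0.64, short=0.84; AND[a·b] → w = 0.5376
R3 (z=21.0): short=0.84, okay=0.64, acceptable=0.43; AND[a·b] → w = 0.2312
R4 (z=92.5): short=0.84, acceptable=0.43; AND[a·b] → w = 0.3612
R5 (z=47.0): excellent=0.92 → w = 0.9200
Weighted average = (0.1677·58.6 + 0.5376·72.0 + 0.2312·21.0 + 0.3612·92.5 + 0.9200·47.0) / (0.1677 + 0.5376 + 0.2312 + 0.3612 + 0.9200)
  = 130.0399 / 2.2177 = 58.638

58.638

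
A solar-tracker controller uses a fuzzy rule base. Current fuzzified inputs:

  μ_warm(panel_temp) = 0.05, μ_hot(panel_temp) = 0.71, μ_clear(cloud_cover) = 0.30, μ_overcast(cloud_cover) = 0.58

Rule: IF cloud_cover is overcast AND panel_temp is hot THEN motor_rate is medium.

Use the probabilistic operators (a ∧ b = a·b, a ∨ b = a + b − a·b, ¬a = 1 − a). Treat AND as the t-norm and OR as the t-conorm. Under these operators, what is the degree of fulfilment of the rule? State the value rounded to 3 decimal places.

0.412

firing strength: overcast=0.58, hot=0.71; AND[a·b] → w = 0.4118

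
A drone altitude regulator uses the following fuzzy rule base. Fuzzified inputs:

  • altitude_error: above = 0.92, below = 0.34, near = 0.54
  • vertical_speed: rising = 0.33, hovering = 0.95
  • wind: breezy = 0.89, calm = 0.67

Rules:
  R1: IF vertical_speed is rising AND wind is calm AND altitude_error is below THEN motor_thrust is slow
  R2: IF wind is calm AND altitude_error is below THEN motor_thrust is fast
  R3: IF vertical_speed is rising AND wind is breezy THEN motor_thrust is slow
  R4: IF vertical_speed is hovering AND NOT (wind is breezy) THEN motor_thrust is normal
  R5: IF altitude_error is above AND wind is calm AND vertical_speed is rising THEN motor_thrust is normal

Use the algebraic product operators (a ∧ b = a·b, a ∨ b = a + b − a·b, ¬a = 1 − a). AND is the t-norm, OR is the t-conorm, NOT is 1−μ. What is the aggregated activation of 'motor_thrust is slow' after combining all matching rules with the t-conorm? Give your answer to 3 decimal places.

0.347

R1: rising=0.33, calm=0.67, below=0.34; AND[a·b] → w = 0.0752
R2: calm=0.67, below=0.34; AND[a·b] → w = 0.2278
R3: rising=0.33, breezy=0.89; AND[a·b] → w = 0.2937
R4: hovering=0.95, ¬breezy=1−0.89=0.11; AND[a·b] → w = 0.1045
R5: above=0.92, calm=0.67, rising=0.33; AND[a·b] → w = 0.2034
Rules with consequent 'slow': {R1, R3} → strengths 0.0752, 0.2937
Aggregate via t-conorm [a + b − a·b]: 0.3468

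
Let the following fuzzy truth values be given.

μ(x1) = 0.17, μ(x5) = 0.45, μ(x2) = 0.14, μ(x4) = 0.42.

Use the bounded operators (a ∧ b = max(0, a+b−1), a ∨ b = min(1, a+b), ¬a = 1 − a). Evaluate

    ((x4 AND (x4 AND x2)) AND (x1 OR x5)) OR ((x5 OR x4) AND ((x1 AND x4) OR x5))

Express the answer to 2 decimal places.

x4 AND x2 = max(0, a+b−1) on (0.42, 0.14) = 0.00
x4 AND (x4 AND x2) = max(0, a+b−1) on (0.42, 0.00) = 0.00
x1 OR x5 = min(1, a+b) on (0.17, 0.45) = 0.62
(x4 AND (x4 AND x2)) AND (x1 OR x5) = max(0, a+b−1) on (0.00, 0.62) = 0.00
x5 OR x4 = min(1, a+b) on (0.45, 0.42) = 0.87
x1 AND x4 = max(0, a+b−1) on (0.17, 0.42) = 0.00
(x1 AND x4) OR x5 = min(1, a+b) on (0.00, 0.45) = 0.45
(x5 OR x4) AND ((x1 AND x4) OR x5) = max(0, a+b−1) on (0.87, 0.45) = 0.32
((x4 AND (x4 AND x2)) AND (x1 OR x5)) OR ((x5 OR x4) AND ((x1 AND x4) OR x5)) = min(1, a+b) on (0.00, 0.32) = 0.32

0.32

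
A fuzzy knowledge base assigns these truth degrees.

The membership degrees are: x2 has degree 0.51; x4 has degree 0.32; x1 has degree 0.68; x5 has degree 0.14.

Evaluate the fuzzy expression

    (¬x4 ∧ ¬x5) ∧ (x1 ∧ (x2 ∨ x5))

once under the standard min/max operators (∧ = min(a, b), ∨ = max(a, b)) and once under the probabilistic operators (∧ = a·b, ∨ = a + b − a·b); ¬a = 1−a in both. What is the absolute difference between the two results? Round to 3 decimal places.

0.280

Under standard min/max:
  ¬x4 = 1 − 0.32 = 0.68
  ¬x5 = 1 − 0.14 = 0.86
  ¬x4 ∧ ¬x5 = min(a, b) on (0.68, 0.86) = 0.68
  x2 ∨ x5 = max(a, b) on (0.51, 0.14) = 0.51
  x1 ∧ (x2 ∨ x5) = min(a, b) on (0.68, 0.51) = 0.51
  (¬x4 ∧ ¬x5) ∧ (x1 ∧ (x2 ∨ x5)) = min(a, b) on (0.68, 0.51) = 0.51
  → value = 0.5100
Under probabilistic:
  ¬x4 = 1 − 0.3200 = 0.6800
  ¬x5 = 1 − 0.1400 = 0.8600
  ¬x4 ∧ ¬x5 = a·b on (0.6800, 0.8600) = 0.5848
  x2 ∨ x5 = a + b − a·b on (0.5100, 0.1400) = 0.5786
  x1 ∧ (x2 ∨ x5) = a·b on (0.6800, 0.5786) = 0.3934
  (¬x4 ∧ ¬x5) ∧ (x1 ∧ (x2 ∨ x5)) = a·b on (0.5848, 0.3934) = 0.2301
  → value = 0.2301
|0.5100 − 0.2301| = 0.280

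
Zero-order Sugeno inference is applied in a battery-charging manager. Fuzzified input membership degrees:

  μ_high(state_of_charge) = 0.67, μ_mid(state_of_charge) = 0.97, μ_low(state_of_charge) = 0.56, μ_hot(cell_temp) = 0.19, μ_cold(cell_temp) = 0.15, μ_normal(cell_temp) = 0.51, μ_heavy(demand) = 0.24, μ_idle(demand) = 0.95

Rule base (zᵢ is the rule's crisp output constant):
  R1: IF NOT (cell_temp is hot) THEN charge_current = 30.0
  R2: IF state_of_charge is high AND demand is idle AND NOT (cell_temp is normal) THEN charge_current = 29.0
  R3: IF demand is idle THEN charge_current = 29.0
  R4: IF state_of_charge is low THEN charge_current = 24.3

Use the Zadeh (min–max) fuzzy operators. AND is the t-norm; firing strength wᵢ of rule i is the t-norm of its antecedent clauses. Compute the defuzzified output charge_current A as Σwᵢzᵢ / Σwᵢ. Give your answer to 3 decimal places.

R1 (z=30.0): ¬hot=1−0.19=0.81 → w = 0.81
R2 (z=29.0): high=0.67, idle=0.95, ¬normal=1−0.51=0.49; AND[min(a, b)] → w = 0.49
R3 (z=29.0): idle=0.95 → w = 0.95
R4 (z=24.3): low=0.56 → w = 0.56
Weighted average = (0.81·30.0 + 0.49·29.0 + 0.95·29.0 + 0.56·24.3) / (0.81 + 0.49 + 0.95 + 0.56)
  = 79.6680 / 2.8100 = 28.352

28.352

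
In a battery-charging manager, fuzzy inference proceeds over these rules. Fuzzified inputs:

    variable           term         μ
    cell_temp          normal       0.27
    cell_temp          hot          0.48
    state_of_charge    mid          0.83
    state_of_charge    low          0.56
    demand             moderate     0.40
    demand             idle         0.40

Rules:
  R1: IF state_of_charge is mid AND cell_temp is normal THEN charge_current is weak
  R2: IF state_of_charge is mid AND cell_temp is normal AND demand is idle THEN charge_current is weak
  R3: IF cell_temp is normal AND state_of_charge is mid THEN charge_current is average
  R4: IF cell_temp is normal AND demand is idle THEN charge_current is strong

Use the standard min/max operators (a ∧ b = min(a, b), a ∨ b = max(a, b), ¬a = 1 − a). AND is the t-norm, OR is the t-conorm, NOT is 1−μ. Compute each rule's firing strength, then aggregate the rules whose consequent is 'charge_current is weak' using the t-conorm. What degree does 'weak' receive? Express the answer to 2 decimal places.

R1: mid=0.83, normal=0.27; AND[min(a, b)] → w = 0.27
R2: mid=0.83, normal=0.27, idle=0.40; AND[min(a, b)] → w = 0.27
R3: normal=0.27, mid=0.83; AND[min(a, b)] → w = 0.27
R4: normal=0.27, idle=0.40; AND[min(a, b)] → w = 0.27
Rules with consequent 'weak': {R1, R2} → strengths 0.27, 0.27
Aggregate via t-conorm [max(a, b)]: 0.27

0.27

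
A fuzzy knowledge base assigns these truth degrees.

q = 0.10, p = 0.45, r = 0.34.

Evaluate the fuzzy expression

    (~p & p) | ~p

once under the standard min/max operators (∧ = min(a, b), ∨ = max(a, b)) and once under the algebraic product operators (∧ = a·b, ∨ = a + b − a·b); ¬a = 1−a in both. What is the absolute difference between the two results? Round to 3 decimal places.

0.111

Under standard min/max:
  ~p = 1 − 0.45 = 0.55
  ~p & p = min(a, b) on (0.55, 0.45) = 0.45
  ~p = 1 − 0.45 = 0.55
  (~p & p) | ~p = max(a, b) on (0.45, 0.55) = 0.55
  → value = 0.5500
Under algebraic product:
  ~p = 1 − 0.4500 = 0.5500
  ~p & p = a·b on (0.5500, 0.4500) = 0.2475
  ~p = 1 − 0.4500 = 0.5500
  (~p & p) | ~p = a + b − a·b on (0.2475, 0.5500) = 0.6614
  → value = 0.6614
|0.5500 − 0.6614| = 0.111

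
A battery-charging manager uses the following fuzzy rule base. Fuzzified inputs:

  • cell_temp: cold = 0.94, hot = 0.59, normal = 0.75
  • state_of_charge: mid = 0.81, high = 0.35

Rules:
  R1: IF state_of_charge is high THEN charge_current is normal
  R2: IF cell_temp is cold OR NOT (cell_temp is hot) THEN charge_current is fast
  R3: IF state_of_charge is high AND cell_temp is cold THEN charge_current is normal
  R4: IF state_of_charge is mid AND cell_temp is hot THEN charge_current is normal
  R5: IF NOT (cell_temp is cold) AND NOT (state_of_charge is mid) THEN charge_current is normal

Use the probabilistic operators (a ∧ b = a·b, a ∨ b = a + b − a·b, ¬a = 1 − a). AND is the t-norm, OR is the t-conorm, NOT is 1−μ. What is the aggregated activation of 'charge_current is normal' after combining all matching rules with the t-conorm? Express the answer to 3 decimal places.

0.775

R1: high=0.35 → w = 0.3500
R2: cold=0.94, ¬hot=1−0.59=0.41; OR[a + b − a·b] → w = 0.9646
R3: high=0.35, cold=0.94; AND[a·b] → w = 0.3290
R4: mid=0.81, hot=0.59; AND[a·b] → w = 0.4779
R5: ¬cold=1−0.94=0.06, ¬mid=1−0.81=0.19; AND[a·b] → w = 0.0114
Rules with consequent 'normal': {R1, R3, R4, R5} → strengths 0.3500, 0.3290, 0.4779, 0.0114
Aggregate via t-conorm [a + b − a·b]: 0.7749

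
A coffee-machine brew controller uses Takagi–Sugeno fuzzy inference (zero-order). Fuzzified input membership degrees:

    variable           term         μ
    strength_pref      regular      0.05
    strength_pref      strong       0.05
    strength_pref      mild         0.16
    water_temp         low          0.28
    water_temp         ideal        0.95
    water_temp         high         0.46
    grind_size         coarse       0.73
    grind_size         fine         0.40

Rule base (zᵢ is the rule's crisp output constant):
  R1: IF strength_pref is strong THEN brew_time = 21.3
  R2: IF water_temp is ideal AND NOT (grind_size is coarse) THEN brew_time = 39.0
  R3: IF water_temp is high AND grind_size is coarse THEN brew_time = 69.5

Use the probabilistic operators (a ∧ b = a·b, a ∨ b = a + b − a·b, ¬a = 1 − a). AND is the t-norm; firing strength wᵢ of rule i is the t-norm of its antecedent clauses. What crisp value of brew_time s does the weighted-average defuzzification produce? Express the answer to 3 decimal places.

53.568

R1 (z=21.3): strong=0.05 → w = 0.0500
R2 (z=39.0): ideal=0.95, ¬coarse=1−0.73=0.27; AND[a·b] → w = 0.2565
R3 (z=69.5): high=0.46, coarse=0.73; AND[a·b] → w = 0.3358
Weighted average = (0.0500·21.3 + 0.2565·39.0 + 0.3358·69.5) / (0.0500 + 0.2565 + 0.3358)
  = 34.4066 / 0.6423 = 53.568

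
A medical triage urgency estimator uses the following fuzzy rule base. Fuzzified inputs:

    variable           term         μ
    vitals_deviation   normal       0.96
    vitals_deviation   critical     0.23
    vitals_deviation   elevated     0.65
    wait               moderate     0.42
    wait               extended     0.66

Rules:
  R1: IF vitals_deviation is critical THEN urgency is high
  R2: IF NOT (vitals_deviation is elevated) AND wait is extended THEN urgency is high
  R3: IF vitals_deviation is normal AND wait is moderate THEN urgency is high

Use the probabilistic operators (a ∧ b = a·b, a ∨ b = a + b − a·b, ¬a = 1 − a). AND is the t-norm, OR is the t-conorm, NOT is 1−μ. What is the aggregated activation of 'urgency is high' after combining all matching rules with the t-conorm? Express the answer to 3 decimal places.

0.647

R1: critical=0.23 → w = 0.2300
R2: ¬elevated=1−0.65=0.35, extended=0.66; AND[a·b] → w = 0.2310
R3: normal=0.96, moderate=0.42; AND[a·b] → w = 0.4032
Rules with consequent 'high': {R1, R2, R3} → strengths 0.2300, 0.2310, 0.4032
Aggregate via t-conorm [a + b − a·b]: 0.6466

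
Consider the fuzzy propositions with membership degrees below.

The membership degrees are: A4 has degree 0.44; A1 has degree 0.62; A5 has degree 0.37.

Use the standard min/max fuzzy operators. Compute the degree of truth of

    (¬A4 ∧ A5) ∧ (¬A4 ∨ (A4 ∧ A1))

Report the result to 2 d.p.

0.37

¬A4 = 1 − 0.44 = 0.56
¬A4 ∧ A5 = min(a, b) on (0.56, 0.37) = 0.37
¬A4 = 1 − 0.44 = 0.56
A4 ∧ A1 = min(a, b) on (0.44, 0.62) = 0.44
¬A4 ∨ (A4 ∧ A1) = max(a, b) on (0.56, 0.44) = 0.56
(¬A4 ∧ A5) ∧ (¬A4 ∨ (A4 ∧ A1)) = min(a, b) on (0.37, 0.56) = 0.37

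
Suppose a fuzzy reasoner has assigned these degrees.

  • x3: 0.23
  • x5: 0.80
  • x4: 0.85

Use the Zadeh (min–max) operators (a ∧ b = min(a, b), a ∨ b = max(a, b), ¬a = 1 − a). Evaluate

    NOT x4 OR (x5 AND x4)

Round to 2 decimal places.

NOT x4 = 1 − 0.85 = 0.15
x5 AND x4 = min(a, b) on (0.80, 0.85) = 0.80
NOT x4 OR (x5 AND x4) = max(a, b) on (0.15, 0.80) = 0.80

0.80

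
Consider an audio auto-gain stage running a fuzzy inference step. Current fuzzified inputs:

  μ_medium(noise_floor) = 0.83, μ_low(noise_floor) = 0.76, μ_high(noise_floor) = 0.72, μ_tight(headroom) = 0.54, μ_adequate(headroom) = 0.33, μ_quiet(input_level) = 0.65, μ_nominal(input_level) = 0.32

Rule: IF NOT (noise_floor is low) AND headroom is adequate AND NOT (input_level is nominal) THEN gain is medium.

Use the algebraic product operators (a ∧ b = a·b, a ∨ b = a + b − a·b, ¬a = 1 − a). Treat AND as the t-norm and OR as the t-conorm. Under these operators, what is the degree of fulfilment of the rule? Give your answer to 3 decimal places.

firing strength: ¬low=1−0.76=0.24, adequate=0.33, ¬nominal=1−0.32=0.68; AND[a·b] → w = 0.0539

0.054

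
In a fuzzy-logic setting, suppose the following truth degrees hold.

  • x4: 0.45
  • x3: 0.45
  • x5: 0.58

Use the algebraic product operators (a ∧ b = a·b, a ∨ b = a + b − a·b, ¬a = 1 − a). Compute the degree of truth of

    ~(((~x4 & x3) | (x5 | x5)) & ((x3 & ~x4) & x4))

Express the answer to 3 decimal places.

~x4 = 1 − 0.4500 = 0.5500
~x4 & x3 = a·b on (0.5500, 0.4500) = 0.2475
x5 | x5 = a + b − a·b on (0.5800, 0.5800) = 0.8236
(~x4 & x3) | (x5 | x5) = a + b − a·b on (0.2475, 0.8236) = 0.8673
~x4 = 1 − 0.4500 = 0.5500
x3 & ~x4 = a·b on (0.4500, 0.5500) = 0.2475
(x3 & ~x4) & x4 = a·b on (0.2475, 0.4500) = 0.1114
((~x4 & x3) | (x5 | x5)) & ((x3 & ~x4) & x4) = a·b on (0.8673, 0.1114) = 0.0966
~(((~x4 & x3) | (x5 | x5)) & ((x3 & ~x4) & x4)) = 1 − 0.0966 = 0.9034

0.903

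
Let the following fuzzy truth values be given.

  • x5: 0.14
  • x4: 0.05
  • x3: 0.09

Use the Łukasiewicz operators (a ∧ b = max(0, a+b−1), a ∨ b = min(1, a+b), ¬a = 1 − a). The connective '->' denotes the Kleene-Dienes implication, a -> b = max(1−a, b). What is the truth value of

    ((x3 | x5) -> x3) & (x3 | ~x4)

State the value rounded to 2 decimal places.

x3 | x5 = min(1, a+b) on (0.09, 0.14) = 0.23
(x3 | x5) -> x3  [Kleene-Dienes: max(1−a, b)] with a=0.23, b=0.09 → 0.77
~x4 = 1 − 0.05 = 0.95
x3 | ~x4 = min(1, a+b) on (0.09, 0.95) = 1.00
((x3 | x5) -> x3) & (x3 | ~x4) = max(0, a+b−1) on (0.77, 1.00) = 0.77

0.77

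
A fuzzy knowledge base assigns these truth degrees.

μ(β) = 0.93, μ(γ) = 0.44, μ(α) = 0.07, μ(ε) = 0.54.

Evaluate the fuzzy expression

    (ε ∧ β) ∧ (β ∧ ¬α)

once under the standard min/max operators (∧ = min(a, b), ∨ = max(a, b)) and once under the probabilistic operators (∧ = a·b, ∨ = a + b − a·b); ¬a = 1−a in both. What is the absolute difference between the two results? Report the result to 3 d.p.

Under standard min/max:
  ε ∧ β = min(a, b) on (0.54, 0.93) = 0.54
  ¬α = 1 − 0.07 = 0.93
  β ∧ ¬α = min(a, b) on (0.93, 0.93) = 0.93
  (ε ∧ β) ∧ (β ∧ ¬α) = min(a, b) on (0.54, 0.93) = 0.54
  → value = 0.5400
Under probabilistic:
  ε ∧ β = a·b on (0.5400, 0.9300) = 0.5022
  ¬α = 1 − 0.0700 = 0.9300
  β ∧ ¬α = a·b on (0.9300, 0.9300) = 0.8649
  (ε ∧ β) ∧ (β ∧ ¬α) = a·b on (0.5022, 0.8649) = 0.4344
  → value = 0.4344
|0.5400 − 0.4344| = 0.106

0.106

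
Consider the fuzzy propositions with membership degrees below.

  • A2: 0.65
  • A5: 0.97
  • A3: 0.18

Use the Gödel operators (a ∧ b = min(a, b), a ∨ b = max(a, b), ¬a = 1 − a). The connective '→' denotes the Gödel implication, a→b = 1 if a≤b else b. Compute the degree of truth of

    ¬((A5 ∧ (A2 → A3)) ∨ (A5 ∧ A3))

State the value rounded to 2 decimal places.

0.82

A2 → A3  [Gödel: 1 if a≤b else b] with a=0.65, b=0.18 → 0.18
A5 ∧ (A2 → A3) = min(a, b) on (0.97, 0.18) = 0.18
A5 ∧ A3 = min(a, b) on (0.97, 0.18) = 0.18
(A5 ∧ (A2 → A3)) ∨ (A5 ∧ A3) = max(a, b) on (0.18, 0.18) = 0.18
¬((A5 ∧ (A2 → A3)) ∨ (A5 ∧ A3)) = 1 − 0.18 = 0.82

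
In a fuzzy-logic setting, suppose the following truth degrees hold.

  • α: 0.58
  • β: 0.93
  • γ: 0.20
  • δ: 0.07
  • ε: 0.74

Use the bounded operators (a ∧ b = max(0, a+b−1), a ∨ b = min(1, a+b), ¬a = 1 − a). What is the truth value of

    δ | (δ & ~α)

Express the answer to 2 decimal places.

0.07

~α = 1 − 0.58 = 0.42
δ & ~α = max(0, a+b−1) on (0.07, 0.42) = 0.00
δ | (δ & ~α) = min(1, a+b) on (0.07, 0.00) = 0.07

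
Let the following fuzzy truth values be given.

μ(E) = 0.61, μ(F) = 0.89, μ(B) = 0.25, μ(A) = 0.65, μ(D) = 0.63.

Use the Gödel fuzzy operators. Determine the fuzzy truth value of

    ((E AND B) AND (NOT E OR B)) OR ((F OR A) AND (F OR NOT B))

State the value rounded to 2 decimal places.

0.89

E AND B = min(a, b) on (0.61, 0.25) = 0.25
NOT E = 1 − 0.61 = 0.39
NOT E OR B = max(a, b) on (0.39, 0.25) = 0.39
(E AND B) AND (NOT E OR B) = min(a, b) on (0.25, 0.39) = 0.25
F OR A = max(a, b) on (0.89, 0.65) = 0.89
NOT B = 1 − 0.25 = 0.75
F OR NOT B = max(a, b) on (0.89, 0.75) = 0.89
(F OR A) AND (F OR NOT B) = min(a, b) on (0.89, 0.89) = 0.89
((E AND B) AND (NOT E OR B)) OR ((F OR A) AND (F OR NOT B)) = max(a, b) on (0.25, 0.89) = 0.89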